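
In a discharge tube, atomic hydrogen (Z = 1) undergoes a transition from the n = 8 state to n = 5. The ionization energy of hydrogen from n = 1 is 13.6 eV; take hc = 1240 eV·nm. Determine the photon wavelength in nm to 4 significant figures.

ΔE = 13.60 × (1/5² − 1/8²) = 13.60 × 0.02438 = 0.3315 eV.
λ = hc/ΔE = 1240 / 0.3315 = 3741 nm.
This line belongs to the Pfund series.

3741 nm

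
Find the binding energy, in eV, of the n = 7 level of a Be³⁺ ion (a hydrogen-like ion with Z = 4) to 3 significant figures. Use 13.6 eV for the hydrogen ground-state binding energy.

4.44 eV

E_n = −13.6 Z²/n² = −217.6/n² eV for Z = 4.
E_7 = −217.6/49 = −4.44 eV, so ionization (to E = 0) requires 4.44 eV.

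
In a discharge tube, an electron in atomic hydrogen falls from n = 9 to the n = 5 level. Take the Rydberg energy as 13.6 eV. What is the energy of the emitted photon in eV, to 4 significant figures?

0.3761 eV

E_9 = −13.60/81 = −0.1679 eV and E_5 = −13.60/25 = −0.5440 eV.
The photon energy is |E_9 − E_5| = 0.3761 eV.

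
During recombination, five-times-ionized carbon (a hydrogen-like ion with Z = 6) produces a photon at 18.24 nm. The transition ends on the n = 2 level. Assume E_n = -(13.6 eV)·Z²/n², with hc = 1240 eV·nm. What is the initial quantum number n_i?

The photon energy is ΔE = hc/λ = 1240 / 18.24 = 67.98 eV.
With Z = 6, ΔE = 489.6 × (1/n_f² − 1/n_i²), so 1/n_f² − 1/n_i² = 0.1389.
With n_f = 2: 1/n_i² = 1/4 − 0.1389 = 0.1111, so n_i ≈ 3.00.

n_i = 3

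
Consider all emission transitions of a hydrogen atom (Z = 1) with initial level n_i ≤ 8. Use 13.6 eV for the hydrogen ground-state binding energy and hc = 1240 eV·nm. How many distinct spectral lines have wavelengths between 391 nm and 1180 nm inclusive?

8

Enumerate all n_i → n_f pairs with 1 ≤ n_f < n_i ≤ 8 and compute λ = 1240 / [13.6·1·(1/n_f² − 1/n_i²)].
Lines falling in [391, 1180] nm: 7→2 (397.1 nm), 6→2 (410.3 nm), 5→2 (434.2 nm), 4→2 (486.3 nm), 3→2 (656.5 nm), 8→3 (954.9 nm), 7→3 (1005 nm), 6→3 (1094 nm).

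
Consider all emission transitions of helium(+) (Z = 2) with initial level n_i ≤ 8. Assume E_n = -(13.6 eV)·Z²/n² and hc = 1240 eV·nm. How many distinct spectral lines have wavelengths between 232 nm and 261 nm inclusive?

2

Enumerate all n_i → n_f pairs with 1 ≤ n_f < n_i ≤ 8 and compute λ = 1240 / [13.6·4·(1/n_f² − 1/n_i²)].
Lines falling in [232, 261] nm: 8→3 (238.7 nm), 7→3 (251.3 nm).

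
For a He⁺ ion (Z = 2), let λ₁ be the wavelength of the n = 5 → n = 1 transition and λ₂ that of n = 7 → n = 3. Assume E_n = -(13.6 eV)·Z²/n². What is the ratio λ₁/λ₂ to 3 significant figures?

0.0945

λ ∝ 1/ΔE ∝ 1/(1/n_f² − 1/n_i²), and the Z² and hc factors cancel in the ratio.
λ₁/λ₂ = (1/3² − 1/7²)/(1/1² − 1/5²) = 0.09070/0.9600 = 0.0945.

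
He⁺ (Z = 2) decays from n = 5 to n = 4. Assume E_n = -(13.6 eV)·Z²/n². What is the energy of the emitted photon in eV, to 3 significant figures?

1.22 eV

The Bohr energies scale as Z², so for Z = 2: E_n = −54.40/n² eV.
E_5 = −54.40/25 = −2.176 eV and E_4 = −54.40/16 = −3.400 eV.
The photon energy is |E_5 − E_4| = 1.22 eV.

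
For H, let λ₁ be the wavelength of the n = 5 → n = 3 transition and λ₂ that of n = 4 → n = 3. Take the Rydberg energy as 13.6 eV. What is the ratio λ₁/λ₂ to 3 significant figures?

0.684

λ ∝ 1/ΔE ∝ 1/(1/n_f² − 1/n_i²), and the Z² and hc factors cancel in the ratio.
λ₁/λ₂ = (1/3² − 1/4²)/(1/3² − 1/5²) = 0.04861/0.07111 = 0.684.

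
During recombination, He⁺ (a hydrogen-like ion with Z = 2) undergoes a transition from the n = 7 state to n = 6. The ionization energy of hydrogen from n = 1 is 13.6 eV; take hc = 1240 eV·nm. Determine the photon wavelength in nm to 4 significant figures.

3093 nm

For Z = 2 the level energies scale as Z², so the effective Rydberg energy is 13.6 × 4 = 54.40 eV.
ΔE = 54.40 × (1/6² − 1/7²) = 54.40 × 0.007370 = 0.4009 eV.
λ = hc/ΔE = 1240 / 0.4009 = 3093 nm.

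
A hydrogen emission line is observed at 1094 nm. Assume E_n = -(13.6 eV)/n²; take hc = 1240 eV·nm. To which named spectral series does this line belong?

ΔE = 1240/1094 = 1.133 eV.
This matches 13.6 × (1/3² − 1/6²), so n_f = 3: the Paschen series.

Paschen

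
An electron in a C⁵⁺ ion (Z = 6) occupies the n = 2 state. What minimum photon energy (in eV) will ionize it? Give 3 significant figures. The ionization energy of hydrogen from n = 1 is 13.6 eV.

122 eV

E_n = −13.6 Z²/n² = −489.6/n² eV for Z = 6.
E_2 = −489.6/4 = −122 eV, so ionization (to E = 0) requires 122 eV.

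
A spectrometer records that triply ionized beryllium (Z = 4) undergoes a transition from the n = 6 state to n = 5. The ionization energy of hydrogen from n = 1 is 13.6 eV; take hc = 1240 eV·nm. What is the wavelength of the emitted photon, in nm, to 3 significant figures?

466 nm

For Z = 4 the level energies scale as Z², so the effective Rydberg energy is 13.6 × 16 = 217.6 eV.
ΔE = 217.6 × (1/5² − 1/6²) = 217.6 × 0.01222 = 2.660 eV.
λ = hc/ΔE = 1240 / 2.660 = 466 nm.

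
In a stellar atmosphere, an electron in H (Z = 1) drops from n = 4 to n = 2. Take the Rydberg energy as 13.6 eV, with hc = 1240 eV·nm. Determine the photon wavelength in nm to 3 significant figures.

ΔE = 13.60 × (1/2² − 1/4²) = 13.60 × 0.1875 = 2.550 eV.
λ = hc/ΔE = 1240 / 2.550 = 486 nm.
This line belongs to the Balmer series.

486 nm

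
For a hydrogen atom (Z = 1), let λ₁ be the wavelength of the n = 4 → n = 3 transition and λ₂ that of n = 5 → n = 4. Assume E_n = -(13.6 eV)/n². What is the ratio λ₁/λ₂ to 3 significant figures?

0.463

λ ∝ 1/ΔE ∝ 1/(1/n_f² − 1/n_i²), and the Z² and hc factors cancel in the ratio.
λ₁/λ₂ = (1/4² − 1/5²)/(1/3² − 1/4²) = 0.02250/0.04861 = 0.463.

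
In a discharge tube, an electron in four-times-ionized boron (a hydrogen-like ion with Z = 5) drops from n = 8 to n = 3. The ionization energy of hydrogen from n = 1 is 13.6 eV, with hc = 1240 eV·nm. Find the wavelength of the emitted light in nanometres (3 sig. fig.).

38.2 nm

For Z = 5 the level energies scale as Z², so the effective Rydberg energy is 13.6 × 25 = 340.0 eV.
ΔE = 340.0 × (1/3² − 1/8²) = 340.0 × 0.09549 = 32.47 eV.
λ = hc/ΔE = 1240 / 32.47 = 38.2 nm.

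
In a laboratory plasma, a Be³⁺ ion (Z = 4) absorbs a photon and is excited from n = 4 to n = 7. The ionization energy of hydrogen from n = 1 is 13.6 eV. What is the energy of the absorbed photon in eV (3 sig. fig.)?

The Bohr energies scale as Z², so for Z = 4: E_n = −217.6/n² eV.
E_7 = −217.6/49 = −4.441 eV and E_4 = −217.6/16 = −13.60 eV.
The photon energy is |E_7 − E_4| = 9.16 eV.

9.16 eV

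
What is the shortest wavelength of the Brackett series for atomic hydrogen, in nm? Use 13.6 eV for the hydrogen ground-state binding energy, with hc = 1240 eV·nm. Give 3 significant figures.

The Brackett series has lower level n_f = 4; the series limit corresponds to n_i → ∞.
ΔE_max = 13.6 × 1 / 4² = 0.8500 eV.
λ_min = 1240 / 0.8500 = 1460 nm.

1460 nm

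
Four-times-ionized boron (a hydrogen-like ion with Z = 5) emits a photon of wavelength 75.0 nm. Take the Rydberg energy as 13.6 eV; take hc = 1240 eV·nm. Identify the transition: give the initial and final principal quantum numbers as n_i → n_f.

The photon energy is ΔE = hc/λ = 1240 / 75.0 = 16.53 eV.
With Z = 5, ΔE = 340.0 × (1/n_f² − 1/n_i²), so 1/n_f² − 1/n_i² = 0.04863.
Trying n_f = 3 gives 1/n_i² = 0.06248, i.e. n_i ≈ 4; this pair matches.

n_i = 4, n_f = 3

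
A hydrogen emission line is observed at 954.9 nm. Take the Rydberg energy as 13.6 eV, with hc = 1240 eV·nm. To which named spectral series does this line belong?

ΔE = 1240/954.9 = 1.299 eV.
This matches 13.6 × (1/3² − 1/8²), so n_f = 3: the Paschen series.

Paschen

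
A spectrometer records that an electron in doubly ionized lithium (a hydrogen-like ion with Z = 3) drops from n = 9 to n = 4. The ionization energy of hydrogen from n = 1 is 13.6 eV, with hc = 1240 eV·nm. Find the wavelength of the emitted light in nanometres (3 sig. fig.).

For Z = 3 the level energies scale as Z², so the effective Rydberg energy is 13.6 × 9 = 122.4 eV.
ΔE = 122.4 × (1/4² − 1/9²) = 122.4 × 0.05015 = 6.139 eV.
λ = hc/ΔE = 1240 / 6.139 = 202 nm.

202 nm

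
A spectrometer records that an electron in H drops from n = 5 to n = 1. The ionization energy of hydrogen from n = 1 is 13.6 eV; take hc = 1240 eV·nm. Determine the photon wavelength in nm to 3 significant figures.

ΔE = 13.60 × (1/1² − 1/5²) = 13.60 × 0.9600 = 13.06 eV.
λ = hc/ΔE = 1240 / 13.06 = 95.0 nm.

95.0 nm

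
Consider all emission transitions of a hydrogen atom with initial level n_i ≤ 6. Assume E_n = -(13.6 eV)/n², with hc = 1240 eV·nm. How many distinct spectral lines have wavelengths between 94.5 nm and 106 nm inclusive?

3

Enumerate all n_i → n_f pairs with 1 ≤ n_f < n_i ≤ 6 and compute λ = 1240 / [13.6·1·(1/n_f² − 1/n_i²)].
Lines falling in [94.5, 106] nm: 5→1 (94.98 nm), 4→1 (97.25 nm), 3→1 (102.6 nm).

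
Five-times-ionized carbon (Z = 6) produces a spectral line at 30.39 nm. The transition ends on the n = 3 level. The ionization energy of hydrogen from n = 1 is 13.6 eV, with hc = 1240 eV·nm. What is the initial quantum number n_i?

n_i = 6

The photon energy is ΔE = hc/λ = 1240 / 30.39 = 40.80 eV.
With Z = 6, ΔE = 489.6 × (1/n_f² − 1/n_i²), so 1/n_f² − 1/n_i² = 0.08334.
With n_f = 3: 1/n_i² = 1/9 − 0.08334 = 0.02777, so n_i ≈ 6.00.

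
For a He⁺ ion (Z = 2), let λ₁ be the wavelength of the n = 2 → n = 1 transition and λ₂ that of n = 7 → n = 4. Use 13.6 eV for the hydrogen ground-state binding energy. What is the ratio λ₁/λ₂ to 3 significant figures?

λ ∝ 1/ΔE ∝ 1/(1/n_f² − 1/n_i²), and the Z² and hc factors cancel in the ratio.
λ₁/λ₂ = (1/4² − 1/7²)/(1/1² − 1/2²) = 0.04209/0.7500 = 0.0561.

0.0561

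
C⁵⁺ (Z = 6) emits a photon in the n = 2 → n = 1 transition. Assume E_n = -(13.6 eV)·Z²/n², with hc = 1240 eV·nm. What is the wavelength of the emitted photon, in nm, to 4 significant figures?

For Z = 6 the level energies scale as Z², so the effective Rydberg energy is 13.6 × 36 = 489.6 eV.
ΔE = 489.6 × (1/1² − 1/2²) = 489.6 × 0.7500 = 367.2 eV.
λ = hc/ΔE = 1240 / 367.2 = 3.377 nm.

3.377 nm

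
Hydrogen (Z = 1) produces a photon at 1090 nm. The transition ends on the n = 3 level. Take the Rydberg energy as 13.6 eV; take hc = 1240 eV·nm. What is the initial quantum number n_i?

n_i = 6

The photon energy is ΔE = hc/λ = 1240 / 1090 = 1.138 eV.
With Z = 1, ΔE = 13.60 × (1/n_f² − 1/n_i²), so 1/n_f² − 1/n_i² = 0.08365.
With n_f = 3: 1/n_i² = 1/9 − 0.08365 = 0.02746, so n_i ≈ 6.03.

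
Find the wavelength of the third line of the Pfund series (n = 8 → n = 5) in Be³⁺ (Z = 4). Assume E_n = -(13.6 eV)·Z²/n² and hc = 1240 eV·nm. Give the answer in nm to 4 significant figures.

233.8 nm

The Pfund series terminates on n_f = 5; the third line has n_i = 5+3 = 8.
ΔE = 217.6 × (1/5² − 1/8²) = 5.304 eV.
λ = 1240 / 5.304 = 233.8 nm.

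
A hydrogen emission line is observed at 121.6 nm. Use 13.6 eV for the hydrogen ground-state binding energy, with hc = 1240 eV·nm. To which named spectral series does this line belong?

Lyman

ΔE = 1240/121.6 = 10.20 eV.
This matches 13.6 × (1/1² − 1/2²), so n_f = 1: the Lyman series.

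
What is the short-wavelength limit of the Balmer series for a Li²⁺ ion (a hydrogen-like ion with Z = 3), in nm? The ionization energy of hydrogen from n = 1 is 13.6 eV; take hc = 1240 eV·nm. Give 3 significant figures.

40.5 nm

The Balmer series has lower level n_f = 2; the series limit corresponds to n_i → ∞.
ΔE_max = 13.6 × 9 / 2² = 30.60 eV.
λ_min = 1240 / 30.60 = 40.5 nm.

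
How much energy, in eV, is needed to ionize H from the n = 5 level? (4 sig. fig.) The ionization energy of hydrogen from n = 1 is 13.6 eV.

0.5440 eV

E_5 = −13.60/25 = −0.5440 eV, so ionization (to E = 0) requires 0.5440 eV.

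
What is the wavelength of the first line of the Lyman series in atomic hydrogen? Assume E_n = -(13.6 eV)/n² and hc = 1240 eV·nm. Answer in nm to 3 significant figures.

The Lyman series terminates on n_f = 1; the first line has n_i = 1+1 = 2.
ΔE = 13.60 × (1/1² − 1/2²) = 10.20 eV.
λ = 1240 / 10.20 = 122 nm.

122 nm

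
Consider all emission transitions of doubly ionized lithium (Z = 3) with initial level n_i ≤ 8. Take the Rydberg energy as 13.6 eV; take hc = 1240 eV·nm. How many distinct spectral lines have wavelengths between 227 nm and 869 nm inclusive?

7

Enumerate all n_i → n_f pairs with 1 ≤ n_f < n_i ≤ 8 and compute λ = 1240 / [13.6·9·(1/n_f² − 1/n_i²)].
Lines falling in [227, 869] nm: 7→4 (240.7 nm), 6→4 (291.8 nm), 8→5 (415.6 nm), 5→4 (450.3 nm), 7→5 (517.1 nm), 6→5 (828.9 nm), 8→6 (833.6 nm).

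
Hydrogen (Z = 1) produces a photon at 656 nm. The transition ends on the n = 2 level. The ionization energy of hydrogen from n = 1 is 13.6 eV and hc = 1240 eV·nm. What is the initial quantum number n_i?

n_i = 3

The photon energy is ΔE = hc/λ = 1240 / 656 = 1.890 eV.
With Z = 1, ΔE = 13.60 × (1/n_f² − 1/n_i²), so 1/n_f² − 1/n_i² = 0.1390.
With n_f = 2: 1/n_i² = 1/4 − 0.1390 = 0.1110, so n_i ≈ 3.00.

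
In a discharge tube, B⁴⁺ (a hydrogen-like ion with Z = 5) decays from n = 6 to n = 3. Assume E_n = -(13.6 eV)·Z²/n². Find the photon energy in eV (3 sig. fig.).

28.3 eV

The Bohr energies scale as Z², so for Z = 5: E_n = −340.0/n² eV.
E_6 = −340.0/36 = −9.444 eV and E_3 = −340.0/9 = −37.78 eV.
The photon energy is |E_6 − E_3| = 28.3 eV.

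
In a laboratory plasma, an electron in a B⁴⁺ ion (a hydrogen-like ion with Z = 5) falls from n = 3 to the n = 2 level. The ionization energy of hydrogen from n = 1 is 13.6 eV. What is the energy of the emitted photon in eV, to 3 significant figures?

The Bohr energies scale as Z², so for Z = 5: E_n = −340.0/n² eV.
E_3 = −340.0/9 = −37.78 eV and E_2 = −340.0/4 = −85.00 eV.
The photon energy is |E_3 − E_2| = 47.2 eV.

47.2 eV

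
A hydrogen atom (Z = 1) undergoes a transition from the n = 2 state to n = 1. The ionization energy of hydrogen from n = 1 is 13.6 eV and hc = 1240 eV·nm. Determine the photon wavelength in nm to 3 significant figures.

ΔE = 13.60 × (1/1² − 1/2²) = 13.60 × 0.7500 = 10.20 eV.
λ = hc/ΔE = 1240 / 10.20 = 122 nm.
This line belongs to the Lyman series.

122 nm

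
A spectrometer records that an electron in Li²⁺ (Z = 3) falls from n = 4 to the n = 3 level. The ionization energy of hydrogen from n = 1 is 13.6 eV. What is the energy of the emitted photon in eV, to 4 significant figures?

5.950 eV

The Bohr energies scale as Z², so for Z = 3: E_n = −122.4/n² eV.
E_4 = −122.4/16 = −7.650 eV and E_3 = −122.4/9 = −13.60 eV.
The photon energy is |E_4 − E_3| = 5.950 eV.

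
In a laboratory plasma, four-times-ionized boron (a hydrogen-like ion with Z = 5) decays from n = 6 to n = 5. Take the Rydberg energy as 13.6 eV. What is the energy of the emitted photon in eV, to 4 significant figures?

The Bohr energies scale as Z², so for Z = 5: E_n = −340.0/n² eV.
E_6 = −340.0/36 = −9.444 eV and E_5 = −340.0/25 = −13.60 eV.
The photon energy is |E_6 − E_5| = 4.156 eV.

4.156 eV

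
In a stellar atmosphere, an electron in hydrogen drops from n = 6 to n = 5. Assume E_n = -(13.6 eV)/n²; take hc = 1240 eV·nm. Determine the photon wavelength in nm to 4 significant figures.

7460 nm

ΔE = 13.60 × (1/5² − 1/6²) = 13.60 × 0.01222 = 0.1662 eV.
λ = hc/ΔE = 1240 / 0.1662 = 7460 nm.
This line belongs to the Pfund series.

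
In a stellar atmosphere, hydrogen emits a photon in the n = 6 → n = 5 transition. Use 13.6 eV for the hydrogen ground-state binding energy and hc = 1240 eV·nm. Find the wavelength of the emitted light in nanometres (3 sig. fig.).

7460 nm

ΔE = 13.60 × (1/5² − 1/6²) = 13.60 × 0.01222 = 0.1662 eV.
λ = hc/ΔE = 1240 / 0.1662 = 7460 nm.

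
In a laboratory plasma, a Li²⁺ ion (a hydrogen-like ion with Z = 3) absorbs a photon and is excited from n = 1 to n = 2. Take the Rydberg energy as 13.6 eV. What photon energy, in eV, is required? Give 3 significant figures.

The Bohr energies scale as Z², so for Z = 3: E_n = −122.4/n² eV.
E_2 = −122.4/4 = −30.60 eV and E_1 = −122.4/1 = −122.4 eV.
The photon energy is |E_2 − E_1| = 91.8 eV.

91.8 eV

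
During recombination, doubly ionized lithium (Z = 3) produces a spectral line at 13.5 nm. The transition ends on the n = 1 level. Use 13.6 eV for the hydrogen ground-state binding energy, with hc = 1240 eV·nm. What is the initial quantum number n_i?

The photon energy is ΔE = hc/λ = 1240 / 13.5 = 91.85 eV.
With Z = 3, ΔE = 122.4 × (1/n_f² − 1/n_i²), so 1/n_f² − 1/n_i² = 0.7504.
With n_f = 1: 1/n_i² = 1/1 − 0.7504 = 0.2496, so n_i ≈ 2.00.

n_i = 2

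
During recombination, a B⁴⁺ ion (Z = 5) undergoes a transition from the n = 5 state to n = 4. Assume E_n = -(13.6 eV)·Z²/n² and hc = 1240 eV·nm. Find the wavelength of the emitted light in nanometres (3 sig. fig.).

For Z = 5 the level energies scale as Z², so the effective Rydberg energy is 13.6 × 25 = 340.0 eV.
ΔE = 340.0 × (1/4² − 1/5²) = 340.0 × 0.02250 = 7.650 eV.
λ = hc/ΔE = 1240 / 7.650 = 162 nm.

162 nm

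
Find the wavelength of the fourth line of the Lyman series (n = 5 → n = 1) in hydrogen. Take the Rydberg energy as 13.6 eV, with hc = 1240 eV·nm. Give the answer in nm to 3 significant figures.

95.0 nm

The Lyman series terminates on n_f = 1; the fourth line has n_i = 1+4 = 5.
ΔE = 13.60 × (1/1² − 1/5²) = 13.06 eV.
λ = 1240 / 13.06 = 95.0 nm.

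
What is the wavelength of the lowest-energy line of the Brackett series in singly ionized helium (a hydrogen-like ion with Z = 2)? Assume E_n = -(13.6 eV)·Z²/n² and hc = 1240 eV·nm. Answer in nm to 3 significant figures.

The Brackett series terminates on n_f = 4; the first line has n_i = 4+1 = 5.
ΔE = 54.40 × (1/4² − 1/5²) = 1.224 eV.
λ = 1240 / 1.224 = 1010 nm.

1010 nm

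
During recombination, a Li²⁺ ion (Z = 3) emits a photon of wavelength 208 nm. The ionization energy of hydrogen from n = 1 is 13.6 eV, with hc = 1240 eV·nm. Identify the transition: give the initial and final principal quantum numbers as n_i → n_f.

n_i = 4, n_f = 3

The photon energy is ΔE = hc/λ = 1240 / 208 = 5.962 eV.
With Z = 3, ΔE = 122.4 × (1/n_f² − 1/n_i²), so 1/n_f² − 1/n_i² = 0.04871.
Trying n_f = 3 gives 1/n_i² = 0.06241, i.e. n_i ≈ 4; this pair matches.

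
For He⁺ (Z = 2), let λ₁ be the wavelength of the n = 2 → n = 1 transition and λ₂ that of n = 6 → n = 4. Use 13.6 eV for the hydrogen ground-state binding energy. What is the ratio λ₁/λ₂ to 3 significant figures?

λ ∝ 1/ΔE ∝ 1/(1/n_f² − 1/n_i²), and the Z² and hc factors cancel in the ratio.
λ₁/λ₂ = (1/4² − 1/6²)/(1/1² − 1/2²) = 0.03472/0.7500 = 0.0463.

0.0463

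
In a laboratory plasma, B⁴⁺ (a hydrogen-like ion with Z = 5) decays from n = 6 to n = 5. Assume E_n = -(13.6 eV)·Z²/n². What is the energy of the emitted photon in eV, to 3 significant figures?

The Bohr energies scale as Z², so for Z = 5: E_n = −340.0/n² eV.
E_6 = −340.0/36 = −9.444 eV and E_5 = −340.0/25 = −13.60 eV.
The photon energy is |E_6 − E_5| = 4.16 eV.

4.16 eV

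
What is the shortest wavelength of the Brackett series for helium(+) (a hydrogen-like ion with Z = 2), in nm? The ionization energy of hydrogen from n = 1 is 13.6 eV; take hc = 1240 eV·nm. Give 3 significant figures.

365 nm

The Brackett series has lower level n_f = 4; the series limit corresponds to n_i → ∞.
ΔE_max = 13.6 × 4 / 4² = 3.400 eV.
λ_min = 1240 / 3.400 = 365 nm.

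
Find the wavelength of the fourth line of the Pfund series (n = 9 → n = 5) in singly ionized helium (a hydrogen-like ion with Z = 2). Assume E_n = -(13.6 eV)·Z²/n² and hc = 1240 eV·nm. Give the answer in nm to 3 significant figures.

824 nm

The Pfund series terminates on n_f = 5; the fourth line has n_i = 5+4 = 9.
ΔE = 54.40 × (1/5² − 1/9²) = 1.504 eV.
λ = 1240 / 1.504 = 824 nm.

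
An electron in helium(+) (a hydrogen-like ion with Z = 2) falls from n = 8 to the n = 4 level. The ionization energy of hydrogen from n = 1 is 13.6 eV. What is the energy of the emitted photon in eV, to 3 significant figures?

2.55 eV

The Bohr energies scale as Z², so for Z = 2: E_n = −54.40/n² eV.
E_8 = −54.40/64 = −0.8500 eV and E_4 = −54.40/16 = −3.400 eV.
The photon energy is |E_8 − E_4| = 2.55 eV.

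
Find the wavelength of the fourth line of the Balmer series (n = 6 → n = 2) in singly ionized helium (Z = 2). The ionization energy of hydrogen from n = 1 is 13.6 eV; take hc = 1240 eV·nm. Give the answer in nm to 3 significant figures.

The Balmer series terminates on n_f = 2; the fourth line has n_i = 2+4 = 6.
ΔE = 54.40 × (1/2² − 1/6²) = 12.09 eV.
λ = 1240 / 12.09 = 103 nm.

103 nm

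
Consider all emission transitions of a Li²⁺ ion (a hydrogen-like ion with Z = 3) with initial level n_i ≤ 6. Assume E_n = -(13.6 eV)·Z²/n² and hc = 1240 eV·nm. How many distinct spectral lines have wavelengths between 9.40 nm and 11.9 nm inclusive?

4

Enumerate all n_i → n_f pairs with 1 ≤ n_f < n_i ≤ 6 and compute λ = 1240 / [13.6·9·(1/n_f² − 1/n_i²)].
Lines falling in [9.40, 11.9] nm: 6→1 (10.42 nm), 5→1 (10.55 nm), 4→1 (10.81 nm), 3→1 (11.40 nm).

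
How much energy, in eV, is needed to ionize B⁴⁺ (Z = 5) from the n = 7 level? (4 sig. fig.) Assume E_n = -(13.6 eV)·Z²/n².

6.939 eV

E_n = −13.6 Z²/n² = −340.0/n² eV for Z = 5.
E_7 = −340.0/49 = −6.939 eV, so ionization (to E = 0) requires 6.939 eV.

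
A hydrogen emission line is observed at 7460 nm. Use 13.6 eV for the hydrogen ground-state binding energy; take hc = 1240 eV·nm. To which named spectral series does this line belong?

ΔE = 1240/7460 = 0.1662 eV.
This matches 13.6 × (1/5² − 1/6²), so n_f = 5: the Pfund series.

Pfund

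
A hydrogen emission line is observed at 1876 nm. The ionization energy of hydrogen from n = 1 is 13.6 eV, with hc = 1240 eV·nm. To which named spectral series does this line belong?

ΔE = 1240/1876 = 0.6610 eV.
This matches 13.6 × (1/3² − 1/4²), so n_f = 3: the Paschen series.

Paschen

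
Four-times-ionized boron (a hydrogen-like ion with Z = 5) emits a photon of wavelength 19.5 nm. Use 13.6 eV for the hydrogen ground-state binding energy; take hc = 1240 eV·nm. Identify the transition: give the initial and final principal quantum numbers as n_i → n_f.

The photon energy is ΔE = hc/λ = 1240 / 19.5 = 63.59 eV.
With Z = 5, ΔE = 340.0 × (1/n_f² − 1/n_i²), so 1/n_f² − 1/n_i² = 0.1870.
Trying n_f = 2 gives 1/n_i² = 0.06297, i.e. n_i ≈ 4; this pair matches.

n_i = 4, n_f = 2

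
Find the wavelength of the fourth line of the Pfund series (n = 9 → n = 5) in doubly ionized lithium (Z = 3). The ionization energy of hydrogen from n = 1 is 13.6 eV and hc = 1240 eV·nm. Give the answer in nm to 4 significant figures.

The Pfund series terminates on n_f = 5; the fourth line has n_i = 5+4 = 9.
ΔE = 122.4 × (1/5² − 1/9²) = 3.385 eV.
λ = 1240 / 3.385 = 366.3 nm.

366.3 nm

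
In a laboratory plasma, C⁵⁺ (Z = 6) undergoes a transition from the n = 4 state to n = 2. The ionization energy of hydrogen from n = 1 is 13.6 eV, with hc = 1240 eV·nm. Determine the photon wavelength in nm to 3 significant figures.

For Z = 6 the level energies scale as Z², so the effective Rydberg energy is 13.6 × 36 = 489.6 eV.
ΔE = 489.6 × (1/2² − 1/4²) = 489.6 × 0.1875 = 91.80 eV.
λ = hc/ΔE = 1240 / 91.80 = 13.5 nm.

13.5 nm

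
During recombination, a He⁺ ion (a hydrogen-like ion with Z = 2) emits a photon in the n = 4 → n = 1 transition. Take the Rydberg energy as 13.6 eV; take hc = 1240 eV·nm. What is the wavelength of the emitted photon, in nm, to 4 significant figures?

For Z = 2 the level energies scale as Z², so the effective Rydberg energy is 13.6 × 4 = 54.40 eV.
ΔE = 54.40 × (1/1² − 1/4²) = 54.40 × 0.9375 = 51.00 eV.
λ = hc/ΔE = 1240 / 51.00 = 24.31 nm.

24.31 nm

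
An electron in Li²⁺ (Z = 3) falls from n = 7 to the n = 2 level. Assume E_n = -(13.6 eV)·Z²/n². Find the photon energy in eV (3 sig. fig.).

28.1 eV

The Bohr energies scale as Z², so for Z = 3: E_n = −122.4/n² eV.
E_7 = −122.4/49 = −2.498 eV and E_2 = −122.4/4 = −30.60 eV.
The photon energy is |E_7 − E_2| = 28.1 eV.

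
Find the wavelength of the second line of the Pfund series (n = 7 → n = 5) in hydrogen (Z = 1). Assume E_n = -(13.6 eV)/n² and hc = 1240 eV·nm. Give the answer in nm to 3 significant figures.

4650 nm

The Pfund series terminates on n_f = 5; the second line has n_i = 5+2 = 7.
ΔE = 13.60 × (1/5² − 1/7²) = 0.2664 eV.
λ = 1240 / 0.2664 = 4650 nm.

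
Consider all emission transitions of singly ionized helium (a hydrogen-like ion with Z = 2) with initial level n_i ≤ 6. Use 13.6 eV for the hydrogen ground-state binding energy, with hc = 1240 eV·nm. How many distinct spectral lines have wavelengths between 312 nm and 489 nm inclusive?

2

Enumerate all n_i → n_f pairs with 1 ≤ n_f < n_i ≤ 6 and compute λ = 1240 / [13.6·4·(1/n_f² − 1/n_i²)].
Lines falling in [312, 489] nm: 5→3 (320.5 nm), 4→3 (468.9 nm).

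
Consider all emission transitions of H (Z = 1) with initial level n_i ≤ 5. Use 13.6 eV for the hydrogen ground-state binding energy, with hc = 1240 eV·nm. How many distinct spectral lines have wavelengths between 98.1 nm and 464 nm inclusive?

3

Enumerate all n_i → n_f pairs with 1 ≤ n_f < n_i ≤ 5 and compute λ = 1240 / [13.6·1·(1/n_f² − 1/n_i²)].
Lines falling in [98.1, 464] nm: 3→1 (102.6 nm), 2→1 (121.6 nm), 5→2 (434.2 nm).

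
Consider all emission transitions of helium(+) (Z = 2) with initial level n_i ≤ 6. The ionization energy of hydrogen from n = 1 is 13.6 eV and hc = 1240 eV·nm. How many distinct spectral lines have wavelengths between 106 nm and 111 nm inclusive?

1

Enumerate all n_i → n_f pairs with 1 ≤ n_f < n_i ≤ 6 and compute λ = 1240 / [13.6·4·(1/n_f² − 1/n_i²)].
Lines falling in [106, 111] nm: 5→2 (108.5 nm).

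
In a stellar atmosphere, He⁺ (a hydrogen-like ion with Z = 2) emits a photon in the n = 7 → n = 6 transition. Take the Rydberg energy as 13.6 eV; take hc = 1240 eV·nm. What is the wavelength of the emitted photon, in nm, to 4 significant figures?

For Z = 2 the level energies scale as Z², so the effective Rydberg energy is 13.6 × 4 = 54.40 eV.
ΔE = 54.40 × (1/6² − 1/7²) = 54.40 × 0.007370 = 0.4009 eV.
λ = hc/ΔE = 1240 / 0.4009 = 3093 nm.

3093 nm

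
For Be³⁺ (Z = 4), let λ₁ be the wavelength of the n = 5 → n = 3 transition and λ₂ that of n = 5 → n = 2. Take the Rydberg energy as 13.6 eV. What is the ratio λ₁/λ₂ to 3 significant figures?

λ ∝ 1/ΔE ∝ 1/(1/n_f² − 1/n_i²), and the Z² and hc factors cancel in the ratio.
λ₁/λ₂ = (1/2² − 1/5²)/(1/3² − 1/5²) = 0.2100/0.07111 = 2.95.

2.95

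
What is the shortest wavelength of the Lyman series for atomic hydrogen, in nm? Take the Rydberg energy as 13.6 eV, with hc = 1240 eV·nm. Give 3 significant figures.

91.2 nm

The Lyman series has lower level n_f = 1; the series limit corresponds to n_i → ∞.
ΔE_max = 13.6 × 1 / 1² = 13.60 eV.
λ_min = 1240 / 13.60 = 91.2 nm.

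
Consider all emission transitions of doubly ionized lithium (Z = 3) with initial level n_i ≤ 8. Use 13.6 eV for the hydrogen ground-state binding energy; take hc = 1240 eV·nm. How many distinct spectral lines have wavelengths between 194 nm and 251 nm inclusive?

Enumerate all n_i → n_f pairs with 1 ≤ n_f < n_i ≤ 8 and compute λ = 1240 / [13.6·9·(1/n_f² − 1/n_i²)].
Lines falling in [194, 251] nm: 4→3 (208.4 nm), 8→4 (216.1 nm), 7→4 (240.7 nm).

3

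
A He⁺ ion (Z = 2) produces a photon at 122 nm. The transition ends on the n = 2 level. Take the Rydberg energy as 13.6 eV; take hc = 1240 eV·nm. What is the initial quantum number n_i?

The photon energy is ΔE = hc/λ = 1240 / 122 = 10.16 eV.
With Z = 2, ΔE = 54.40 × (1/n_f² − 1/n_i²), so 1/n_f² − 1/n_i² = 0.1868.
With n_f = 2: 1/n_i² = 1/4 − 0.1868 = 0.06316, so n_i ≈ 3.98.

n_i = 4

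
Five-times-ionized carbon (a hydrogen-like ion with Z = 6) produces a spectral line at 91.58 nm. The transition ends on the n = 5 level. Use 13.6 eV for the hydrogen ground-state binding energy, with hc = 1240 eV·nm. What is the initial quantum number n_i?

n_i = 9

The photon energy is ΔE = hc/λ = 1240 / 91.58 = 13.54 eV.
With Z = 6, ΔE = 489.6 × (1/n_f² − 1/n_i²), so 1/n_f² − 1/n_i² = 0.02766.
With n_f = 5: 1/n_i² = 1/25 − 0.02766 = 0.01234, so n_i ≈ 9.00.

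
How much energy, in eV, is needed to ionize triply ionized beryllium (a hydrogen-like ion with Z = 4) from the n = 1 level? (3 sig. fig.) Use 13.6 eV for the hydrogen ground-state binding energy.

218 eV

E_n = −13.6 Z²/n² = −217.6/n² eV for Z = 4.
E_1 = −217.6/1 = −218 eV, so ionization (to E = 0) requires 218 eV.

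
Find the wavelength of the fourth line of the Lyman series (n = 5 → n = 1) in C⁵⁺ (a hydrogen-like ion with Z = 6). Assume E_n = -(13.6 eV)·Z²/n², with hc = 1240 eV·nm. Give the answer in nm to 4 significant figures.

The Lyman series terminates on n_f = 1; the fourth line has n_i = 1+4 = 5.
ΔE = 489.6 × (1/1² − 1/5²) = 470.0 eV.
λ = 1240 / 470.0 = 2.638 nm.

2.638 nm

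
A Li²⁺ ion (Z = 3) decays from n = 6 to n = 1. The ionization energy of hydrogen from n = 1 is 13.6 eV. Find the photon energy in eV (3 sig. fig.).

The Bohr energies scale as Z², so for Z = 3: E_n = −122.4/n² eV.
E_6 = −122.4/36 = −3.400 eV and E_1 = −122.4/1 = −122.4 eV.
The photon energy is |E_6 − E_1| = 119 eV.

119 eV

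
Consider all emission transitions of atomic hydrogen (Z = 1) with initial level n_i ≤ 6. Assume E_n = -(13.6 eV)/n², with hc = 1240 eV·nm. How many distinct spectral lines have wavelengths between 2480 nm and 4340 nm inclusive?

Enumerate all n_i → n_f pairs with 1 ≤ n_f < n_i ≤ 6 and compute λ = 1240 / [13.6·1·(1/n_f² − 1/n_i²)].
Lines falling in [2480, 4340] nm: 6→4 (2626 nm), 5→4 (4052 nm).

2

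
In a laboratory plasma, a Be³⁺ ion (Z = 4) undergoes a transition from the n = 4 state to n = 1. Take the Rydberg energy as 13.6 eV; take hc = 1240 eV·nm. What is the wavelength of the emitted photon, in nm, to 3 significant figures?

For Z = 4 the level energies scale as Z², so the effective Rydberg energy is 13.6 × 16 = 217.6 eV.
ΔE = 217.6 × (1/1² − 1/4²) = 217.6 × 0.9375 = 204.0 eV.
λ = hc/ΔE = 1240 / 204.0 = 6.08 nm.

6.08 nm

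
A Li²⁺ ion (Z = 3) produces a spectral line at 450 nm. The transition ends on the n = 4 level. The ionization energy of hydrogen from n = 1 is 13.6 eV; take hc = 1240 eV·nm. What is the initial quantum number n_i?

n_i = 5

The photon energy is ΔE = hc/λ = 1240 / 450 = 2.756 eV.
With Z = 3, ΔE = 122.4 × (1/n_f² − 1/n_i²), so 1/n_f² − 1/n_i² = 0.02251.
With n_f = 4: 1/n_i² = 1/16 − 0.02251 = 0.03999, so n_i ≈ 5.00.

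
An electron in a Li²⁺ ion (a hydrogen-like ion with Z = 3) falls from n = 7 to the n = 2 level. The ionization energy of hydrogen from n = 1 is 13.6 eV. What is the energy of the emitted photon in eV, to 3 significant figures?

The Bohr energies scale as Z², so for Z = 3: E_n = −122.4/n² eV.
E_7 = −122.4/49 = −2.498 eV and E_2 = −122.4/4 = −30.60 eV.
The photon energy is |E_7 − E_2| = 28.1 eV.

28.1 eV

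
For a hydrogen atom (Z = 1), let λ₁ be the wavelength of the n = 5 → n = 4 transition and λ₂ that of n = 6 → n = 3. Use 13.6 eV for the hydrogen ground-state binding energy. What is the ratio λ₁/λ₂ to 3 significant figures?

λ ∝ 1/ΔE ∝ 1/(1/n_f² − 1/n_i²), and the Z² and hc factors cancel in the ratio.
λ₁/λ₂ = (1/3² − 1/6²)/(1/4² − 1/5²) = 0.08333/0.02250 = 3.70.

3.70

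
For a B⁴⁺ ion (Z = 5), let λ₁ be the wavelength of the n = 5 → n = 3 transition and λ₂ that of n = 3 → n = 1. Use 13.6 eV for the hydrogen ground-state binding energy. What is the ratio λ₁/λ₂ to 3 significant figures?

λ ∝ 1/ΔE ∝ 1/(1/n_f² − 1/n_i²), and the Z² and hc factors cancel in the ratio.
λ₁/λ₂ = (1/1² − 1/3²)/(1/3² − 1/5²) = 0.8889/0.07111 = 12.5.

12.5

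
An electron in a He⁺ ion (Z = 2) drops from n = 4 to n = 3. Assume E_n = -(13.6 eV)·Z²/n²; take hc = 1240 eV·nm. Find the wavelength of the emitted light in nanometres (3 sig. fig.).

469 nm

For Z = 2 the level energies scale as Z², so the effective Rydberg energy is 13.6 × 4 = 54.40 eV.
ΔE = 54.40 × (1/3² − 1/4²) = 54.40 × 0.04861 = 2.644 eV.
λ = hc/ΔE = 1240 / 2.644 = 469 nm.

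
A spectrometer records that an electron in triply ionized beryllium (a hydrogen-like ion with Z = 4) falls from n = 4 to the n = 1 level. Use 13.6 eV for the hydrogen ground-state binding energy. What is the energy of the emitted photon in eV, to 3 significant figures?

204 eV

The Bohr energies scale as Z², so for Z = 4: E_n = −217.6/n² eV.
E_4 = −217.6/16 = −13.60 eV and E_1 = −217.6/1 = −217.6 eV.
The photon energy is |E_4 − E_1| = 204 eV.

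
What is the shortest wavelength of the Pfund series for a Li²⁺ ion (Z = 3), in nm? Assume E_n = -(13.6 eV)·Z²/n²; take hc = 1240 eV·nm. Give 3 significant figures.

253 nm

The Pfund series has lower level n_f = 5; the series limit corresponds to n_i → ∞.
ΔE_max = 13.6 × 9 / 5² = 4.896 eV.
λ_min = 1240 / 4.896 = 253 nm.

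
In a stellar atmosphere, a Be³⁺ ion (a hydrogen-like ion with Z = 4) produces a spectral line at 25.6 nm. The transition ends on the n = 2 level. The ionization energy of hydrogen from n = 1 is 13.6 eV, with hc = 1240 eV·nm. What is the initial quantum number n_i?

n_i = 6

The photon energy is ΔE = hc/λ = 1240 / 25.6 = 48.44 eV.
With Z = 4, ΔE = 217.6 × (1/n_f² − 1/n_i²), so 1/n_f² − 1/n_i² = 0.2226.
With n_f = 2: 1/n_i² = 1/4 − 0.2226 = 0.02740, so n_i ≈ 6.04.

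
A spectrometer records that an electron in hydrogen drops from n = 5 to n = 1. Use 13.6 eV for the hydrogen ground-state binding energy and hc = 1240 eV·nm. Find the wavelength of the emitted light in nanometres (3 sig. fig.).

ΔE = 13.60 × (1/1² − 1/5²) = 13.60 × 0.9600 = 13.06 eV.
λ = hc/ΔE = 1240 / 13.06 = 95.0 nm.

95.0 nm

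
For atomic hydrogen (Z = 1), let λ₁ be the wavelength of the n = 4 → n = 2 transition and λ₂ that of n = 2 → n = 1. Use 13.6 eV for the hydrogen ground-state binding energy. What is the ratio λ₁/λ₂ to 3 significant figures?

4.00

λ ∝ 1/ΔE ∝ 1/(1/n_f² − 1/n_i²), and the Z² and hc factors cancel in the ratio.
λ₁/λ₂ = (1/1² − 1/2²)/(1/2² − 1/4²) = 0.7500/0.1875 = 4.00.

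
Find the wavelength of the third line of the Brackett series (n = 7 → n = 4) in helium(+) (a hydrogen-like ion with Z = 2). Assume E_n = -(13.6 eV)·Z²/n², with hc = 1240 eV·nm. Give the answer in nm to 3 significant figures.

542 nm

The Brackett series terminates on n_f = 4; the third line has n_i = 4+3 = 7.
ΔE = 54.40 × (1/4² − 1/7²) = 2.290 eV.
λ = 1240 / 2.290 = 542 nm.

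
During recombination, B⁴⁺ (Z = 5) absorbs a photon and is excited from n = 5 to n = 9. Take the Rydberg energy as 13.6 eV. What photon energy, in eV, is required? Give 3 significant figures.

The Bohr energies scale as Z², so for Z = 5: E_n = −340.0/n² eV.
E_9 = −340.0/81 = −4.198 eV and E_5 = −340.0/25 = −13.60 eV.
The photon energy is |E_9 − E_5| = 9.40 eV.

9.40 eV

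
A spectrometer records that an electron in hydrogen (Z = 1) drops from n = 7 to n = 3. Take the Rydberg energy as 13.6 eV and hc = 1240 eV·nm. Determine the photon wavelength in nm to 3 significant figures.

ΔE = 13.60 × (1/3² − 1/7²) = 13.60 × 0.09070 = 1.234 eV.
λ = hc/ΔE = 1240 / 1.234 = 1010 nm.
This line belongs to the Paschen series.

1010 nm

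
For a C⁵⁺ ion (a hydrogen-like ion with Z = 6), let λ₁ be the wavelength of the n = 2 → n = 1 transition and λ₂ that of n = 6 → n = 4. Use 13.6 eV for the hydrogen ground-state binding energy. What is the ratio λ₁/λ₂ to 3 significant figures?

λ ∝ 1/ΔE ∝ 1/(1/n_f² − 1/n_i²), and the Z² and hc factors cancel in the ratio.
λ₁/λ₂ = (1/4² − 1/6²)/(1/1² − 1/2²) = 0.03472/0.7500 = 0.0463.

0.0463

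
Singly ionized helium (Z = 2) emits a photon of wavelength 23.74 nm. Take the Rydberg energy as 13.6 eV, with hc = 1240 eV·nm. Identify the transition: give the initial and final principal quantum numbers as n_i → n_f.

n_i = 5, n_f = 1

The photon energy is ΔE = hc/λ = 1240 / 23.74 = 52.23 eV.
With Z = 2, ΔE = 54.40 × (1/n_f² − 1/n_i²), so 1/n_f² − 1/n_i² = 0.9602.
Trying n_f = 1 gives 1/n_i² = 0.03984, i.e. n_i ≈ 5; this pair matches.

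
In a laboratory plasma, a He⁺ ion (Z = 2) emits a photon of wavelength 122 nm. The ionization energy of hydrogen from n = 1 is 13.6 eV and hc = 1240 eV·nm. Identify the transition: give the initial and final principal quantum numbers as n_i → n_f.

The photon energy is ΔE = hc/λ = 1240 / 122 = 10.16 eV.
With Z = 2, ΔE = 54.40 × (1/n_f² − 1/n_i²), so 1/n_f² − 1/n_i² = 0.1868.
Trying n_f = 2 gives 1/n_i² = 0.06316, i.e. n_i ≈ 4; this pair matches.

n_i = 4, n_f = 2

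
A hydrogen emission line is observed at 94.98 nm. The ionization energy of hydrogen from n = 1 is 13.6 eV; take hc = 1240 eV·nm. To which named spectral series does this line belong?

Lyman

ΔE = 1240/94.98 = 13.06 eV.
This matches 13.6 × (1/1² − 1/5²), so n_f = 1: the Lyman series.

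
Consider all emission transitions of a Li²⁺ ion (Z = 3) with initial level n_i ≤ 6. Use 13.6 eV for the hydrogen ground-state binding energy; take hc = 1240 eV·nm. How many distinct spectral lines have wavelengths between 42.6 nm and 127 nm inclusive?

Enumerate all n_i → n_f pairs with 1 ≤ n_f < n_i ≤ 6 and compute λ = 1240 / [13.6·9·(1/n_f² − 1/n_i²)].
Lines falling in [42.6, 127] nm: 6→2 (45.59 nm), 5→2 (48.24 nm), 4→2 (54.03 nm), 3→2 (72.94 nm), 6→3 (121.6 nm).

5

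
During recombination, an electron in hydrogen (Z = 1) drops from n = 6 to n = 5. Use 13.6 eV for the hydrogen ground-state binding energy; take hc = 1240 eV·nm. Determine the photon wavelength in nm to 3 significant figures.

ΔE = 13.60 × (1/5² − 1/6²) = 13.60 × 0.01222 = 0.1662 eV.
λ = hc/ΔE = 1240 / 0.1662 = 7460 nm.
This line belongs to the Pfund series.

7460 nm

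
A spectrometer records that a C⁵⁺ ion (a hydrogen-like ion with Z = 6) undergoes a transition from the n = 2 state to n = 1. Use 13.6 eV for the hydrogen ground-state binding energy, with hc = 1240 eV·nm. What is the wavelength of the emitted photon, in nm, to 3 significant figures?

3.38 nm

For Z = 6 the level energies scale as Z², so the effective Rydberg energy is 13.6 × 36 = 489.6 eV.
ΔE = 489.6 × (1/1² − 1/2²) = 489.6 × 0.7500 = 367.2 eV.
λ = hc/ΔE = 1240 / 367.2 = 3.38 nm.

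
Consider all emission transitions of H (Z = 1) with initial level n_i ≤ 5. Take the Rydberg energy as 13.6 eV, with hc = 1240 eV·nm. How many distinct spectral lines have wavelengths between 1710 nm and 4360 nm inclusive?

2

Enumerate all n_i → n_f pairs with 1 ≤ n_f < n_i ≤ 5 and compute λ = 1240 / [13.6·1·(1/n_f² − 1/n_i²)].
Lines falling in [1710, 4360] nm: 4→3 (1876 nm), 5→4 (4052 nm).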